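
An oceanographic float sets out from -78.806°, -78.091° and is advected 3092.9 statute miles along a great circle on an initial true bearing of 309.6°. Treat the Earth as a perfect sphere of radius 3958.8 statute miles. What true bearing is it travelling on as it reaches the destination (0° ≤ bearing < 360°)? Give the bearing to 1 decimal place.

final bearing 349.1°

δ = 3092.9/3958.8 = 0.781272 rad (44.7636°).
With φ₁ = -78.806° = -1.375424 rad and θ = 309.6° = 5.403539 rad:
sin φ₂ = sin φ₁ cos δ + cos φ₁ sin δ cos θ = (-0.980975)(0.710018) + (0.194132)(0.704183)(0.637424) = -0.609372
φ₂ = asin(-0.609372) = -0.655268 rad = -37.544°.
Δλ = atan2( sin θ sin δ cos φ₁ , cos δ − sin φ₁ sin φ₂ ) = atan2(-0.105332, 0.112239) = -0.753663 rad = -43.182°.
λ₂ = -78.091° + -43.182° = -121.273°.
The forward bearing on arrival equals the back-azimuth from the destination plus 180°.
Back-azimuth from P₂ (-37.5°, -121.3°) to P₁ (-78.8°, -78.1°), with Δλ' = λ₁ − λ₂ = 43.2°: atan2( sin Δλ' cos φ₁ , cos φ₂ sin φ₁ − sin φ₂ cos φ₁ cos Δλ' ) = 169.1°.
Final bearing = (169.1° + 180°) mod 360° = 349.1°.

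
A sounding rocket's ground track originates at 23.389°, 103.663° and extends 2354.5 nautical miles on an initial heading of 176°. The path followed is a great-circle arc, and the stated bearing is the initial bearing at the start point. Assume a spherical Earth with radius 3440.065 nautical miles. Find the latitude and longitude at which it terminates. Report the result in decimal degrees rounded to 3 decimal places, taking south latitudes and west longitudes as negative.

Angular distance δ = d/R = 2354.5 / 3440.065 = 0.684435 rad.
With φ₁ = 23.389° = 0.408215 rad and θ = 176° = 3.071779 rad:
sin φ₂ = sin φ₁ cos δ + cos φ₁ sin δ cos θ = (0.396972)(0.774777) + (0.917831)(0.632235)(-0.997564) = -0.271307
φ₂ = asin(-0.271307) = -0.274751 rad = -15.742°.
For the longitude increment, Δλ = atan2( sin θ sin δ cos φ₁, cos δ − sin φ₁ sin φ₂ ) = atan2(0.040479, 0.882478) = 2.626°.
Hence λ₂ = 103.663° + 2.626° = 106.289°.

latitude -15.742°, longitude 106.289°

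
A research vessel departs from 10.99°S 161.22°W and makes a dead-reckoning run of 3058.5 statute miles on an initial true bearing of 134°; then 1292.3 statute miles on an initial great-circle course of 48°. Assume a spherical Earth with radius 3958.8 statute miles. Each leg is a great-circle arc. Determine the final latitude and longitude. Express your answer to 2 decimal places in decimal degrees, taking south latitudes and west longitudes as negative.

latitude -24.24°, longitude -106.64°

Apply the spherical direct solution leg by leg, carrying full precision between legs.
Leg 1: from (-10.99°, -161.22°), δ = 3058.5/3958.8 = 0.772583 rad, θ = 134° → φ = -37.77°, λ = -121.79°.
Leg 2: from (-37.77°, -121.79°), δ = 1292.3/3958.8 = 0.326437 rad, θ = 48° → φ = -24.24°, λ = -106.64°.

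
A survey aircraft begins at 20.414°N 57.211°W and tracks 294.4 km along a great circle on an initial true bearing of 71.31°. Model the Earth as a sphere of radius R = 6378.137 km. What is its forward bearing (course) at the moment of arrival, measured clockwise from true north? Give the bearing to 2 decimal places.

δ = 294.4/6378.137 = 0.046158 rad (2.6446°).
With φ₁ = 20.414° = 0.356292 rad and θ = 71.31° = 1.244594 rad:
sin φ₂ = sin φ₁ cos δ + cos φ₁ sin δ cos θ = (0.348801)(0.998935) + (0.937197)(0.046141)(0.320448) = 0.362287
φ₂ = asin(0.362287) = 0.370720 rad = 21.241°.
Then Δλ = atan2(0.040963, 0.872569) = 0.046911 rad, from sin θ sin δ cos φ₁ over cos δ − sin φ₁ sin φ₂.
λ₂ = -57.211° + 2.688° = -54.523°.
The forward bearing on arrival equals the back-azimuth from the destination plus 180°.
Back-azimuth from P₂ (21.24°, -54.52°) to P₁ (20.41°, -57.21°), with Δλ' = λ₁ − λ₂ = -2.69°: atan2( sin Δλ' cos φ₁ , cos φ₂ sin φ₁ − sin φ₂ cos φ₁ cos Δλ' ) = 252.27°.
Final bearing = (252.27° + 180°) mod 360° = 72.27°.

final bearing 72.27°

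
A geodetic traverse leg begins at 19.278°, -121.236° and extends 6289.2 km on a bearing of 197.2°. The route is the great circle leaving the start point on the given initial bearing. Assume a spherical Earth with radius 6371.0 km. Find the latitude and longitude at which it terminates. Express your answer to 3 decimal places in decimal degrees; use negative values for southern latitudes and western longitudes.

latitude -34.786°, longitude -138.721°

Central angle δ = d/R = 0.987161 rad.
Start latitude φ₁ = 0.336465 rad; initial bearing θ = 3.441789 rad.
Destination latitude: φ₂ = arcsin( sin φ₁ cos δ + cos φ₁ sin δ cos θ ) = arcsin(-0.570514) = -34.786°.
Then Δλ = atan2(-0.232922, 0.739418) = -0.305167 rad, from sin θ sin δ cos φ₁ over cos δ − sin φ₁ sin φ₂.
Hence λ₂ = -121.236° + -17.485° = -138.721°.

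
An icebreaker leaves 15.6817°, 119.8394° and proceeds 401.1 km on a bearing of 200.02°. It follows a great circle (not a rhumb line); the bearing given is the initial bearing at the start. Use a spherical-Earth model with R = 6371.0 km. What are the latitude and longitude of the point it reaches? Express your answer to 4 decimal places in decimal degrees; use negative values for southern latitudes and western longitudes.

latitude 12.2891°, longitude 118.5763°

δ = 401.1/6371 = 0.062957 rad (3.6072°).
Converting: φ₁ = 0.273697 rad, θ = 3.491008 rad.
Destination latitude: φ₂ = arcsin( sin φ₁ cos δ + cos φ₁ sin δ cos θ ) = arcsin(0.212844) = 12.2891°.
For the longitude increment, Δλ = atan2( sin θ sin δ cos φ₁, cos δ − sin φ₁ sin φ₂ ) = atan2(-0.020737, 0.940489) = -1.2631°.
Hence λ₂ = 119.8394° + -1.2631° = 118.5763°.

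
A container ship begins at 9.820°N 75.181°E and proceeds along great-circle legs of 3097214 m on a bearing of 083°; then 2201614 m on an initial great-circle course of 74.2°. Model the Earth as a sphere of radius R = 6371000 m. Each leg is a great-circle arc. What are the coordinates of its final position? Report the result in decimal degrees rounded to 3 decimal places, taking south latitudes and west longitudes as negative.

Apply the spherical direct solution leg by leg, carrying full precision between legs.
Leg 1: from (9.820°, 75.181°), δ = 3097214/6371000 = 0.486143 rad, θ = 83° → φ = 11.941°, λ = 103.475°.
Leg 2: from (11.941°, 103.475°), δ = 2201614/6371000 = 0.345568 rad, θ = 74.2° → φ = 16.553°, λ = 123.353°.

latitude 16.553°, longitude 123.353°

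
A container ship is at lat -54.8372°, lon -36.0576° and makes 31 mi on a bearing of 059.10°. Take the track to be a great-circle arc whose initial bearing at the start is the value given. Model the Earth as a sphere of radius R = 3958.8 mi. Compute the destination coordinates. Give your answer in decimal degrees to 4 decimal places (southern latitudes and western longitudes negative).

Central angle δ = d/R = 0.007831 rad.
Start latitude φ₁ = -0.957090 rad; initial bearing θ = 1.031490 rad.
Applying the spherical law of cosines for sides, sin φ₂ = sin φ₁ cos δ + cos φ₁ sin δ cos θ = -0.815178, so φ₂ = -54.6050°.
Δλ = atan2( sin θ sin δ cos φ₁ , cos δ − sin φ₁ sin φ₂ ) = atan2(0.003870, 0.333546) = 0.011601 rad = 0.6647°.
λ₂ = λ₁ + Δλ = -35.3929°.

latitude -54.6050°, longitude -35.3929°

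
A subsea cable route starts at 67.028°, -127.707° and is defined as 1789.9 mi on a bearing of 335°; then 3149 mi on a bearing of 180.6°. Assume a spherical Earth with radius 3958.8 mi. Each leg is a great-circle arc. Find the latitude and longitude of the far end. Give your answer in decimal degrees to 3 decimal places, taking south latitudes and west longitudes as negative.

latitude 33.756°, longitude 137.600°

Apply the spherical direct solution leg by leg, carrying full precision between legs.
Leg 1: from (67.028°, -127.707°), δ = 1789.9/3958.8 = 0.452132 rad, θ = 335° → φ = 79.331°, λ = 138.115°.
Leg 2: from (79.331°, 138.115°), δ = 3149/3958.8 = 0.795443 rad, θ = 180.6° → φ = 33.756°, λ = 137.600°.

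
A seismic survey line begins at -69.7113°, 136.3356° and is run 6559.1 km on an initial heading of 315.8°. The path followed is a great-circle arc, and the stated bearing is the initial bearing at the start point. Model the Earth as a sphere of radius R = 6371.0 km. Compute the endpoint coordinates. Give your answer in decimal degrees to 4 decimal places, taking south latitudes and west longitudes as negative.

Angular distance δ = d/R = 6559.1 / 6371 = 1.029524 rad.
With φ₁ = -69.7113° = -1.216692 rad and θ = 315.8° = 5.511750 rad:
Applying the spherical law of cosines for sides, sin φ₂ = sin φ₁ cos δ + cos φ₁ sin δ cos θ = -0.270206, so φ₂ = -15.6765°.
Δλ = atan2( sin θ sin δ cos φ₁ , cos δ − sin φ₁ sin φ₂ ) = atan2(-0.207186, 0.261785) = -0.669498 rad = -38.3594°.
λ₂ = 136.3356° + -38.3594° = 97.9762°.

latitude -15.6765°, longitude 97.9762°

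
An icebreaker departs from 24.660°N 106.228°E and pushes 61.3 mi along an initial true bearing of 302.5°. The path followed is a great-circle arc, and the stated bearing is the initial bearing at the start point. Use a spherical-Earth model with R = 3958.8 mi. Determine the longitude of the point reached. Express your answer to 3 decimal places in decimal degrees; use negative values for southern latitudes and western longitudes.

longitude 105.401°

Central angle δ = d/R = 0.015484 rad.
Start latitude φ₁ = 0.430398 rad; initial bearing θ = 5.279621 rad.
sin φ₂ = sin φ₁ cos δ + cos φ₁ sin δ cos θ = (0.417233)(0.999880) + (0.908800)(0.015484)(0.537300) = 0.424743
φ₂ = asin(0.424743) = 0.438678 rad = 25.134°.
For the longitude increment, Δλ = atan2( sin θ sin δ cos φ₁, cos δ − sin φ₁ sin φ₂ ) = atan2(-0.011868, 0.822663) = -0.827°.
λ₂ = λ₁ + Δλ = 105.401°.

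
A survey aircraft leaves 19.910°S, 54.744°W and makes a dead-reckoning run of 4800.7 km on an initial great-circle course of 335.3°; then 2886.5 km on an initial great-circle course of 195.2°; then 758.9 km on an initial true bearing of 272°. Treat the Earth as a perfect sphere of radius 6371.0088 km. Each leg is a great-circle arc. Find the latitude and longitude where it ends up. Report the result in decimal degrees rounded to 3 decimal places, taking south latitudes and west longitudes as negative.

Apply the spherical direct solution leg by leg, carrying full precision between legs.
Leg 1: from (-19.910°, -54.744°), δ = 4800.7/6371.0088 = 0.753523 rad, θ = 335.3° → φ = 19.640°, λ = -72.416°.
Leg 2: from (19.640°, -72.416°), δ = 2886.5/6371.0088 = 0.453068 rad, θ = 195.2° → φ = -5.488°, λ = -79.037°.
Leg 3: from (-5.488°, -79.037°), δ = 758.9/6371.0088 = 0.119118 rad, θ = 272° → φ = -5.212°, λ = -85.886°.

latitude -5.212°, longitude -85.886°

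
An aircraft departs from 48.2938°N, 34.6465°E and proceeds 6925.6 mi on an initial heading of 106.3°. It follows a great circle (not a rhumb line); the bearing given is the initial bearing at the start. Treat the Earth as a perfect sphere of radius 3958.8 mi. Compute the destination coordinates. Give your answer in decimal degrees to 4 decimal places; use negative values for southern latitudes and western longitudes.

Angular distance δ = d/R = 6925.6 / 3958.8 = 1.749419 rad.
Converting: φ₁ = 0.842886 rad, θ = 1.855285 rad.
Destination latitude: φ₂ = arcsin( sin φ₁ cos δ + cos φ₁ sin δ cos θ ) = arcsin(-0.316405) = -18.4457°.
Δλ = atan2( sin θ sin δ cos φ₁ , cos δ − sin φ₁ sin φ₂ ) = atan2(0.628409, 0.058543) = 1.477904 rad = 84.6776°.
λ₂ = λ₁ + Δλ = 119.3241°.

latitude -18.4457°, longitude 119.3241°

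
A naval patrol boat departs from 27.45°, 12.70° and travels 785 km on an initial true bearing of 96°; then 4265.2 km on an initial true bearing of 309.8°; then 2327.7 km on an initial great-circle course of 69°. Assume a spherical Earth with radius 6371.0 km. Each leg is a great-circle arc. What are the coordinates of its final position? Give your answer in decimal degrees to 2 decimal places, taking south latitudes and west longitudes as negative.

latitude 48.55°, longitude 8.54°

Apply the spherical direct solution leg by leg, carrying full precision between legs.
Leg 1: from (27.45°, 12.70°), δ = 785/6371 = 0.123215 rad, θ = 96° → φ = 26.49°, λ = 20.55°.
Leg 2: from (26.49°, 20.55°), δ = 4265.2/6371 = 0.669471 rad, θ = 309.8° → φ = 44.85°, λ = -21.72°.
Leg 3: from (44.85°, -21.72°), δ = 2327.7/6371 = 0.365359 rad, θ = 69° → φ = 48.55°, λ = 8.54°.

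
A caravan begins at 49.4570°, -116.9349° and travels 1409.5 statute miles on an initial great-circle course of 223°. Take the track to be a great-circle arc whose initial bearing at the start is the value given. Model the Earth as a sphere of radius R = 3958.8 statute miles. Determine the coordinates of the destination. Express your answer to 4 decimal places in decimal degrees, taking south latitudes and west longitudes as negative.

Angular distance δ = d/R = 1409.5 / 3958.8 = 0.356042 rad.
Converting: φ₁ = 0.863187 rad, θ = 3.892084 rad.
sin φ₂ = sin φ₁ cos δ + cos φ₁ sin δ cos θ = (0.759918)(0.937284) + (0.650019)(0.348567)(-0.731354) = 0.546552
φ₂ = asin(0.546552) = 0.578242 rad = 33.1308°.
For the longitude increment, Δλ = atan2( sin θ sin δ cos φ₁, cos δ − sin φ₁ sin φ₂ ) = atan2(-0.154524, 0.521949) = -16.4915°.
λ₂ = λ₁ + Δλ = -133.4264°.

latitude 33.1308°, longitude -133.4264°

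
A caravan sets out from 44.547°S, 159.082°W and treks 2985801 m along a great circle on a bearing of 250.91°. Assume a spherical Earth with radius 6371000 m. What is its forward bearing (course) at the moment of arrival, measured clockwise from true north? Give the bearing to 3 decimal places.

final bearing 279.185°

Angular distance δ = d/R = 2985801 / 6371000 = 0.468655 rad.
Start latitude φ₁ = -0.777492 rad; initial bearing θ = 4.379206 rad.
sin φ₂ = sin φ₁ cos δ + cos φ₁ sin δ cos θ = (-0.701494)(0.892177) + (0.712675)(0.451687)(-0.327053) = -0.731137
φ₂ = asin(-0.731137) = -0.819987 rad = -46.982°.
Δλ = atan2( sin θ sin δ cos φ₁ , cos δ − sin φ₁ sin φ₂ ) = atan2(-0.304203, 0.379288) = -0.675981 rad = -38.731°.
λ₂ = -159.082° + -38.731° = -197.813°, normalized to (−180°, 180°] → 162.187°.
The forward bearing on arrival equals the back-azimuth from the destination plus 180°.
Back-azimuth from P₂ (-46.982°, 162.187°) to P₁ (-44.547°, -159.082°), with Δλ' = λ₁ − λ₂ = -321.269°: atan2( sin Δλ' cos φ₁ , cos φ₂ sin φ₁ − sin φ₂ cos φ₁ cos Δλ' ) = 99.185°.
Final bearing = (99.185° + 180°) mod 360° = 279.185°.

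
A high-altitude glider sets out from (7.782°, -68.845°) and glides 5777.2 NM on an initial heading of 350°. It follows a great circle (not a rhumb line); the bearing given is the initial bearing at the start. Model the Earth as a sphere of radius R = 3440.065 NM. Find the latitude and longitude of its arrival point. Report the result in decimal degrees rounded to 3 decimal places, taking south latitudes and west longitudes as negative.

Central angle δ = d/R = 1.679387 rad.
With φ₁ = 7.782° = 0.135822 rad and θ = 350° = 6.108652 rad:
Applying the spherical law of cosines for sides, sin φ₂ = sin φ₁ cos δ + cos φ₁ sin δ cos θ = 0.955316, so φ₂ = 72.807°.
Δλ = atan2( sin θ sin δ cos φ₁ , cos δ − sin φ₁ sin φ₂ ) = atan2(-0.171036, -0.237731) = -2.517932 rad = -144.267°.
λ₂ = -68.845° + -144.267° = -213.112°, normalized to (−180°, 180°] → 146.888°.

latitude 72.807°, longitude 146.888°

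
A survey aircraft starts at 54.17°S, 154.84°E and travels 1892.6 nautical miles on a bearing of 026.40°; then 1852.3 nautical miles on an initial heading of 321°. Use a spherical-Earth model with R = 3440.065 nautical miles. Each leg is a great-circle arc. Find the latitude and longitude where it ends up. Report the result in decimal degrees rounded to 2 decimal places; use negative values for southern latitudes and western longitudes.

latitude 0.24°, longitude 150.83°

Apply the spherical direct solution leg by leg, carrying full precision between legs.
Leg 1: from (-54.17°, 154.84°), δ = 1892.6/3440.065 = 0.550164 rad, θ = 26.4° → φ = -24.64°, λ = 169.66°.
Leg 2: from (-24.64°, 169.66°), δ = 1852.3/3440.065 = 0.538449 rad, θ = 321° → φ = 0.24°, λ = 150.83°.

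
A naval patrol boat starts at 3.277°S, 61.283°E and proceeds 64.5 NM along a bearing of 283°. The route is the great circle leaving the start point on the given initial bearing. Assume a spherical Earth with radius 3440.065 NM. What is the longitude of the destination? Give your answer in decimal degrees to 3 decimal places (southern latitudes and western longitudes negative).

The arc subtends δ = 64.5/3440.065 = 0.018750 rad at the centre.
Converting: φ₁ = -0.057194 rad, θ = 4.939282 rad.
sin φ₂ = sin φ₁ cos δ + cos φ₁ sin δ cos θ = (-0.057163)(0.999824) + (0.998365)(0.018749)(0.224951) = -0.052943
φ₂ = asin(-0.052943) = -0.052967 rad = -3.035°.
Δλ = atan2( sin θ sin δ cos φ₁ , cos δ − sin φ₁ sin φ₂ ) = atan2(-0.018238, 0.996798) = -0.018295 rad = -1.048°.
Hence λ₂ = 61.283° + -1.048° = 60.235°.

longitude 60.235°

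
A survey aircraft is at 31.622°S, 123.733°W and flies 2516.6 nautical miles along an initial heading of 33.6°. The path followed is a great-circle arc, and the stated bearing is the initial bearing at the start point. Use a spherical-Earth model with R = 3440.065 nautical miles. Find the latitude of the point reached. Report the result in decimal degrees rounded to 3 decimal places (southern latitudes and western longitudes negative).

Central angle δ = d/R = 0.731556 rad.
Converting: φ₁ = -0.551908 rad, θ = 0.586431 rad.
Destination latitude: φ₂ = arcsin( sin φ₁ cos δ + cos φ₁ sin δ cos θ ) = arcsin(0.083642) = 4.798°.
Δλ = atan2( sin θ sin δ cos φ₁ , cos δ − sin φ₁ sin φ₂ ) = atan2(0.314793, 0.787990) = 0.380065 rad = 21.776°.
Hence λ₂ = -123.733° + 21.776° = -101.957°.

latitude 4.798°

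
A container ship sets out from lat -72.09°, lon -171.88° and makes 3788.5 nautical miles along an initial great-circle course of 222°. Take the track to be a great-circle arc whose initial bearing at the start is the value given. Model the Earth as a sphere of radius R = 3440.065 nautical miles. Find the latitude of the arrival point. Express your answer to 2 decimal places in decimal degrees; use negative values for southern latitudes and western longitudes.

Central angle δ = d/R = 1.101287 rad.
Converting: φ₁ = -1.258208 rad, θ = 3.874631 rad.
Applying the spherical law of cosines for sides, sin φ₂ = sin φ₁ cos δ + cos φ₁ sin δ cos θ = -0.634328, so φ₂ = -39.37°.
Δλ = atan2( sin θ sin δ cos φ₁ , cos δ − sin φ₁ sin φ₂ ) = atan2(-0.183506, -0.151140) = -2.259777 rad = -129.48°.
λ₂ = -171.88° + -129.48° = -301.36°, normalized to (−180°, 180°] → 58.64°.

latitude -39.37°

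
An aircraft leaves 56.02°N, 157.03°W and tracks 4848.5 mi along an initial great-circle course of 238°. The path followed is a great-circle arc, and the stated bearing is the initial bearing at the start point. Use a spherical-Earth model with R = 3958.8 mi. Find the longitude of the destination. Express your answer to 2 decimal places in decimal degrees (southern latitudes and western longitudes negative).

longitude 150.05°

Angular distance δ = d/R = 4848.5 / 3958.8 = 1.224740 rad.
With φ₁ = 56.02° = 0.977733 rad and θ = 238° = 4.153884 rad:
sin φ₂ = sin φ₁ cos δ + cos φ₁ sin δ cos θ = (0.829233)(0.339191) + (0.558903)(0.940718)(-0.529919) = 0.002652
φ₂ = asin(0.002652) = 0.002652 rad = 0.15°.
Then Δλ = atan2(-0.445879, 0.336991) = -0.923599 rad, from sin θ sin δ cos φ₁ over cos δ − sin φ₁ sin φ₂.
λ₂ = -157.03° + -52.92° = -209.95°, normalized to (−180°, 180°] → 150.05°.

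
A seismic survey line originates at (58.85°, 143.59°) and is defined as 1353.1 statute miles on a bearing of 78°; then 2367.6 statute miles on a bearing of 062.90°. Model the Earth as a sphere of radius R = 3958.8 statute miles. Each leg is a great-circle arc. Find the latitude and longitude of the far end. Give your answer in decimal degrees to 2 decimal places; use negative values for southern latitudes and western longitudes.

Apply the spherical direct solution leg by leg, carrying full precision between legs.
Leg 1: from (58.85°, 143.59°), δ = 1353.1/3958.8 = 0.341795 rad, θ = 78° → φ = 57.39°, λ = -178.94°.
Leg 2: from (57.39°, -178.94°), δ = 2367.6/3958.8 = 0.598060 rad, θ = 62.9° → φ = 56.55°, λ = -113.52°.

latitude 56.55°, longitude -113.52°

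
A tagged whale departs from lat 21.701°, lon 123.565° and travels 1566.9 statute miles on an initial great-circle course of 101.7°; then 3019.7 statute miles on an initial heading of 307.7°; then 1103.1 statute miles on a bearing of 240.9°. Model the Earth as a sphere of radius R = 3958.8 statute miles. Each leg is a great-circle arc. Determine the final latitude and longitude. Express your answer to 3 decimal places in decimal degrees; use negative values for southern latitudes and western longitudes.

latitude 28.102°, longitude 87.666°

Apply the spherical direct solution leg by leg, carrying full precision between legs.
Leg 1: from (21.701°, 123.565°), δ = 1566.9/3958.8 = 0.395802 rad, θ = 101.7° → φ = 15.577°, λ = 146.640°.
Leg 2: from (15.577°, 146.640°), δ = 3019.7/3958.8 = 0.762782 rad, θ = 307.7° → φ = 36.951°, λ = 103.476°.
Leg 3: from (36.951°, 103.476°), δ = 1103.1/3958.8 = 0.278645 rad, θ = 240.9° → φ = 28.102°, λ = 87.666°.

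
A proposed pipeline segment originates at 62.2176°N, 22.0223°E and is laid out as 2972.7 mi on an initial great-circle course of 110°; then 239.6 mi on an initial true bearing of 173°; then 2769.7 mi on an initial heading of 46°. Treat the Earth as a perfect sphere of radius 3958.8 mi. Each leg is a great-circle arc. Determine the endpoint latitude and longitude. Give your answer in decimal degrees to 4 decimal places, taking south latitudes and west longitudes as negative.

Apply the spherical direct solution leg by leg, carrying full precision between legs.
Leg 1: from (62.2176°, 22.0223°), δ = 2972.7/3958.8 = 0.750909 rad, θ = 110° → φ = 32.5490°, λ = 71.5417°.
Leg 2: from (32.5490°, 71.5417°), δ = 239.6/3958.8 = 0.060523 rad, θ = 173° → φ = 29.1062°, λ = 72.0251°.
Leg 3: from (29.1062°, 72.0251°), δ = 2769.7/3958.8 = 0.699631 rad, θ = 46° → φ = 49.7281°, λ = 117.7980°.

latitude 49.7281°, longitude 117.7980°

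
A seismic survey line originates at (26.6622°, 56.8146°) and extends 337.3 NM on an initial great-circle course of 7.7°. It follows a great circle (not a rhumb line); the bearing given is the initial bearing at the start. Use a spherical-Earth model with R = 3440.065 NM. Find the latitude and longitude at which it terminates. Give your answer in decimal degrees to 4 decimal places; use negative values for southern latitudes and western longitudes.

The arc subtends δ = 337.3/3440.065 = 0.098050 rad at the centre.
Start latitude φ₁ = 0.465343 rad; initial bearing θ = 0.134390 rad.
sin φ₂ = sin φ₁ cos δ + cos φ₁ sin δ cos θ = (0.448730)(0.995197) + (0.893668)(0.097893)(0.990983) = 0.533270
φ₂ = asin(0.533270) = 0.562461 rad = 32.2266°.
Then Δλ = atan2(0.011722, 0.755903) = 0.015506 rad, from sin θ sin δ cos φ₁ over cos δ − sin φ₁ sin φ₂.
λ₂ = λ₁ + Δλ = 57.7030°.

latitude 32.2266°, longitude 57.7030°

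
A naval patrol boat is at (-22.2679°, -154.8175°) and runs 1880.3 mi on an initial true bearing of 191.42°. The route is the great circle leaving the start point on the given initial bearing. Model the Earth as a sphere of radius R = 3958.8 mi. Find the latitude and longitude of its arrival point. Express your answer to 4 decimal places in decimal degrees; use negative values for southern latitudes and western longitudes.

The arc subtends δ = 1880.3/3958.8 = 0.474967 rad at the centre.
Converting: φ₁ = -0.388648 rad, θ = 3.340909 rad.
Destination latitude: φ₂ = arcsin( sin φ₁ cos δ + cos φ₁ sin δ cos θ ) = arcsin(-0.751818) = -48.7481°.
Δλ = atan2( sin θ sin δ cos φ₁ , cos δ − sin φ₁ sin φ₂ ) = atan2(-0.083794, 0.604416) = -0.137759 rad = -7.8930°.
λ₂ = λ₁ + Δλ = -162.7105°.

latitude -48.7481°, longitude -162.7105°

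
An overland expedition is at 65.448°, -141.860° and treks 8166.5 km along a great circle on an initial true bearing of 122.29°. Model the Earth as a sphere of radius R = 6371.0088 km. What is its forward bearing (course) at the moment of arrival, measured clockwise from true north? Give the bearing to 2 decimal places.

final bearing 159.41°

Angular distance δ = d/R = 8166.5 / 6371.0088 = 1.281822 rad.
With φ₁ = 65.448° = 1.142283 rad and θ = 122.29° = 2.134363 rad:
sin φ₂ = sin φ₁ cos δ + cos φ₁ sin δ cos θ = (0.909585)(0.284969) + (0.415519)(0.958537)(-0.534205) = 0.046435
φ₂ = asin(0.046435) = 0.046452 rad = 2.661°.
Then Δλ = atan2(0.336697, 0.242733) = 0.946165 rad, from sin θ sin δ cos φ₁ over cos δ − sin φ₁ sin φ₂.
λ₂ = -141.860° + 54.211° = -87.649°.
The forward bearing on arrival equals the back-azimuth from the destination plus 180°.
Back-azimuth from P₂ (2.66°, -87.65°) to P₁ (65.45°, -141.86°), with Δλ' = λ₁ − λ₂ = -54.21°: atan2( sin Δλ' cos φ₁ , cos φ₂ sin φ₁ − sin φ₂ cos φ₁ cos Δλ' ) = 339.41°.
Final bearing = (339.41° + 180°) mod 360° = 159.41°.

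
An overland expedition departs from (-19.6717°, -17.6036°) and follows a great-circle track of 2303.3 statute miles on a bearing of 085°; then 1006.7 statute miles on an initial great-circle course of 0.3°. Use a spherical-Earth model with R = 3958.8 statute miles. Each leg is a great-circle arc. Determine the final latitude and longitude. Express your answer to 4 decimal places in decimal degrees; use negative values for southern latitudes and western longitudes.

latitude 0.9108°, longitude 16.7621°

Apply the spherical direct solution leg by leg, carrying full precision between legs.
Leg 1: from (-19.6717°, -17.6036°), δ = 2303.3/3958.8 = 0.581818 rad, θ = 85° → φ = -13.6590°, λ = 16.6867°.
Leg 2: from (-13.6590°, 16.6867°), δ = 1006.7/3958.8 = 0.254294 rad, θ = 0.3° → φ = 0.9108°, λ = 16.7621°.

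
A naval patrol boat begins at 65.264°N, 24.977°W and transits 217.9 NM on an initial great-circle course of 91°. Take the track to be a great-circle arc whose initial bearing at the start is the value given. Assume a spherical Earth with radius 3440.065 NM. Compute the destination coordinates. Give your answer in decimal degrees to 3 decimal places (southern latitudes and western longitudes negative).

latitude 64.953°, longitude -16.379°

Central angle δ = d/R = 0.063342 rad.
Converting: φ₁ = 1.139072 rad, θ = 1.588250 rad.
Applying the spherical law of cosines for sides, sin φ₂ = sin φ₁ cos δ + cos φ₁ sin δ cos θ = 0.905962, so φ₂ = 64.953°.
Then Δλ = atan2(0.026483, 0.175159) = 0.150057 rad, from sin θ sin δ cos φ₁ over cos δ − sin φ₁ sin φ₂.
λ₂ = λ₁ + Δλ = -16.379°.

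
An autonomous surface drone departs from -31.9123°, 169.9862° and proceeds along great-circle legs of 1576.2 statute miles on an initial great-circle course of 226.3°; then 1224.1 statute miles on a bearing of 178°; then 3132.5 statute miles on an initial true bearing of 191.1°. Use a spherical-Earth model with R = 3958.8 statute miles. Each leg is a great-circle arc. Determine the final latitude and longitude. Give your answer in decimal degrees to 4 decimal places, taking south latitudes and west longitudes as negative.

latitude -70.3063°, longitude -8.3080°

Apply the spherical direct solution leg by leg, carrying full precision between legs.
Leg 1: from (-31.9123°, 169.9862°), δ = 1576.2/3958.8 = 0.398151 rad, θ = 226.3° → φ = -45.6146°, λ = 146.3622°.
Leg 2: from (-45.6146°, 146.3622°), δ = 1224.1/3958.8 = 0.309210 rad, θ = 178° → φ = -63.3145°, λ = 147.7173°.
Leg 3: from (-63.3145°, 147.7173°), δ = 3132.5/3958.8 = 0.791275 rad, θ = 191.1° → φ = -70.3063°, λ = -8.3080°.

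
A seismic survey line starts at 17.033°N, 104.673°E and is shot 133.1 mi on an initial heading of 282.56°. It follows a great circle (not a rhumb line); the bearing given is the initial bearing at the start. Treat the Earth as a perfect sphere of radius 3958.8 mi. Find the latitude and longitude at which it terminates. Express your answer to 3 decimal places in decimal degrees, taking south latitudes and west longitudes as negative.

latitude 17.442°, longitude 102.702°

δ = 133.1/3958.8 = 0.033621 rad (1.9264°).
Converting: φ₁ = 0.297282 rad, θ = 4.931602 rad.
Applying the spherical law of cosines for sides, sin φ₂ = sin φ₁ cos δ + cos φ₁ sin δ cos θ = 0.299746, so φ₂ = 17.442°.
Δλ = atan2( sin θ sin δ cos φ₁ , cos δ − sin φ₁ sin φ₂ ) = atan2(-0.031371, 0.911632) = -0.034399 rad = -1.971°.
Hence λ₂ = 104.673° + -1.971° = 102.702°.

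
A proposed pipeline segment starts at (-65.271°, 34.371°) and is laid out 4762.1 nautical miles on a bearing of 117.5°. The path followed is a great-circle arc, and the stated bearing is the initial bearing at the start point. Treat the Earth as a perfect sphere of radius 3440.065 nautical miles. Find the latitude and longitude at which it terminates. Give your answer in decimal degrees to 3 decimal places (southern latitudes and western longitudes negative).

Angular distance δ = d/R = 4762.1 / 3440.065 = 1.384305 rad.
With φ₁ = -65.271° = -1.139194 rad and θ = 117.5° = 2.050762 rad:
sin φ₂ = sin φ₁ cos δ + cos φ₁ sin δ cos θ = (-0.908297)(0.185412) + (0.418327)(0.982661)(-0.461749) = -0.358222
φ₂ = asin(-0.358222) = -0.366362 rad = -20.991°.
Then Δλ = atan2(0.364627, -0.139960) = 1.937297 rad, from sin θ sin δ cos φ₁ over cos δ − sin φ₁ sin φ₂.
λ₂ = 34.371° + 110.999° = 145.370°.

latitude -20.991°, longitude 145.370°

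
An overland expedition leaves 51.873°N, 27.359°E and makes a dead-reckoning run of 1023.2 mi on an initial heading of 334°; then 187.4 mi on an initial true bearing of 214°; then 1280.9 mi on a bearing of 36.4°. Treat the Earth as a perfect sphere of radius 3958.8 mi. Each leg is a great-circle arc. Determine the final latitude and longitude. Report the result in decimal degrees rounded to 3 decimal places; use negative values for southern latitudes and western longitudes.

Apply the spherical direct solution leg by leg, carrying full precision between legs.
Leg 1: from (51.873°, 27.359°), δ = 1023.2/3958.8 = 0.258462 rad, θ = 334° → φ = 64.469°, λ = 12.291°.
Leg 2: from (64.469°, 12.291°), δ = 187.4/3958.8 = 0.047338 rad, θ = 214° → φ = 62.182°, λ = 9.041°.
Leg 3: from (62.182°, 9.041°), δ = 1280.9/3958.8 = 0.323558 rad, θ = 36.4° → φ = 73.328°, λ = 50.161°.

latitude 73.328°, longitude 50.161°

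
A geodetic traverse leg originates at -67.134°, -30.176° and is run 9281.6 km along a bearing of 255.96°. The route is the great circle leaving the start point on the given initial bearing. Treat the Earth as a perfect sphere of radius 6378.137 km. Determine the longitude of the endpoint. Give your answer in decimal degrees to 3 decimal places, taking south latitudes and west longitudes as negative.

Angular distance δ = d/R = 9281.6 / 6378.137 = 1.455221 rad.
Start latitude φ₁ = -1.171709 rad; initial bearing θ = 4.467345 rad.
sin φ₂ = sin φ₁ cos δ + cos φ₁ sin δ cos θ = (-0.921416)(0.115318) + (0.388577)(0.993329)(-0.242599) = -0.199896
φ₂ = asin(-0.199896) = -0.201251 rad = -11.531°.
Δλ = atan2( sin θ sin δ cos φ₁ , cos δ − sin φ₁ sin φ₂ ) = atan2(-0.374454, -0.068869) = -1.752682 rad = -100.421°.
Hence λ₂ = -30.176° + -100.421° = -130.597°.

longitude -130.597°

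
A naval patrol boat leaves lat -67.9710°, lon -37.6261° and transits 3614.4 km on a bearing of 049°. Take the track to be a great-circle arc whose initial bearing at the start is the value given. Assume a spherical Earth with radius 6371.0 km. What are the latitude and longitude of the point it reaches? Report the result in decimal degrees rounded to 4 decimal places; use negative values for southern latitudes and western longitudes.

Central angle δ = d/R = 0.567321 rad.
Start latitude φ₁ = -1.186318 rad; initial bearing θ = 0.855211 rad.
sin φ₂ = sin φ₁ cos δ + cos φ₁ sin δ cos θ = (-0.926994)(0.843344) + (0.375076)(0.537374)(0.656059) = -0.649542
φ₂ = asin(-0.649542) = -0.706982 rad = -40.5071°.
For the longitude increment, Δλ = atan2( sin θ sin δ cos φ₁, cos δ − sin φ₁ sin φ₂ ) = atan2(0.152116, 0.241222) = 32.2358°.
λ₂ = λ₁ + Δλ = -5.3903°.

latitude -40.5071°, longitude -5.3903°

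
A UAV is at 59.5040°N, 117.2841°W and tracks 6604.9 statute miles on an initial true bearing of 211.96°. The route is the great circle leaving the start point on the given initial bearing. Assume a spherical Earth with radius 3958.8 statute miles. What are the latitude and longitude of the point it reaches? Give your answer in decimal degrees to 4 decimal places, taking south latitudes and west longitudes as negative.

δ = 6604.9/3958.8 = 1.668410 rad (95.5928°).
Start latitude φ₁ = 1.038541 rad; initial bearing θ = 3.699400 rad.
sin φ₂ = sin φ₁ cos δ + cos φ₁ sin δ cos θ = (0.861665)(-0.097458) + (0.507478)(0.995240)(-0.848418) = -0.512480
φ₂ = asin(-0.512480) = -0.538071 rad = -30.8292°.
For the longitude increment, Δλ = atan2( sin θ sin δ cos φ₁, cos δ − sin φ₁ sin φ₂ ) = atan2(-0.267343, 0.344128) = -37.8426°.
λ₂ = λ₁ + Δλ = -155.1267°.

latitude -30.8292°, longitude -155.1267°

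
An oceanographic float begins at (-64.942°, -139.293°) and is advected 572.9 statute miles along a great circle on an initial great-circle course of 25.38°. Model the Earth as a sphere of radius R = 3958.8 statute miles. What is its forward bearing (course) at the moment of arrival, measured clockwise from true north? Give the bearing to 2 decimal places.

Angular distance δ = d/R = 572.9 / 3958.8 = 0.144716 rad.
Converting: φ₁ = -1.133452 rad, θ = 0.442965 rad.
Destination latitude: φ₂ = arcsin( sin φ₁ cos δ + cos φ₁ sin δ cos θ ) = arcsin(-0.841227) = -57.270°.
Then Δλ = atan2(0.026179, 0.227497) = 0.114572 rad, from sin θ sin δ cos φ₁ over cos δ − sin φ₁ sin φ₂.
λ₂ = -139.293° + 6.564° = -132.729°.
The forward bearing on arrival equals the back-azimuth from the destination plus 180°.
Back-azimuth from P₂ (-57.27°, -132.73°) to P₁ (-64.94°, -139.29°), with Δλ' = λ₁ − λ₂ = -6.56°: atan2( sin Δλ' cos φ₁ , cos φ₂ sin φ₁ − sin φ₂ cos φ₁ cos Δλ' ) = 199.62°.
Final bearing = (199.62° + 180°) mod 360° = 19.62°.

final bearing 19.62°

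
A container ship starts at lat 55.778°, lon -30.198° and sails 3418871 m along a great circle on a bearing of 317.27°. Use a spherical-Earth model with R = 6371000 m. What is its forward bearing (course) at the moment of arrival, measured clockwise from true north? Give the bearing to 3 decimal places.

Central angle δ = d/R = 0.536630 rad.
Start latitude φ₁ = 0.973510 rad; initial bearing θ = 5.537406 rad.
Destination latitude: φ₂ = arcsin( sin φ₁ cos δ + cos φ₁ sin δ cos θ ) = arcsin(0.921841) = 67.197°.
For the longitude increment, Δλ = atan2( sin θ sin δ cos φ₁, cos δ − sin φ₁ sin φ₂ ) = atan2(-0.195097, 0.097199) = -63.517°.
Hence λ₂ = -30.198° + -63.517° = -93.715°.
The forward bearing on arrival equals the back-azimuth from the destination plus 180°.
Back-azimuth from P₂ (67.197°, -93.715°) to P₁ (55.778°, -30.198°), with Δλ' = λ₁ − λ₂ = 63.517°: atan2( sin Δλ' cos φ₁ , cos φ₂ sin φ₁ − sin φ₂ cos φ₁ cos Δλ' ) = 79.943°.
Final bearing = (79.943° + 180°) mod 360° = 259.943°.

final bearing 259.943°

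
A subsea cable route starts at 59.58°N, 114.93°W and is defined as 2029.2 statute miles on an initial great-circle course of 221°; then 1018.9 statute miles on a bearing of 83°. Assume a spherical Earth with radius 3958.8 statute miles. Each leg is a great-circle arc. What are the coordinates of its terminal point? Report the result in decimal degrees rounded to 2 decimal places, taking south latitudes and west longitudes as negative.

Apply the spherical direct solution leg by leg, carrying full precision between legs.
Leg 1: from (59.58°, -114.93°), δ = 2029.2/3958.8 = 0.512580 rad, θ = 221° → φ = 34.34°, λ = -137.86°.
Leg 2: from (34.34°, -137.86°), δ = 1018.9/3958.8 = 0.257376 rad, θ = 83° → φ = 34.83°, λ = -119.94°.

latitude 34.83°, longitude -119.94°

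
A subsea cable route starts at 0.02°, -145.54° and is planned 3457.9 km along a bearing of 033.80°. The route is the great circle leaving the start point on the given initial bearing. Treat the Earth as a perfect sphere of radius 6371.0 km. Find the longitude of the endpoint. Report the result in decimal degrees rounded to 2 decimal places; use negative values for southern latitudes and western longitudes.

longitude -126.99°

Angular distance δ = d/R = 3457.9 / 6371 = 0.542756 rad.
Converting: φ₁ = 0.000349 rad, θ = 0.589921 rad.
sin φ₂ = sin φ₁ cos δ + cos φ₁ sin δ cos θ = (0.000349)(0.856288) + (1.000000)(0.516498)(0.830984) = 0.429501
φ₂ = asin(0.429501) = 0.443940 rad = 25.44°.
Δλ = atan2( sin θ sin δ cos φ₁ , cos δ − sin φ₁ sin φ₂ ) = atan2(0.287326, 0.856138) = 0.323795 rad = 18.55°.
λ₂ = λ₁ + Δλ = -126.99°.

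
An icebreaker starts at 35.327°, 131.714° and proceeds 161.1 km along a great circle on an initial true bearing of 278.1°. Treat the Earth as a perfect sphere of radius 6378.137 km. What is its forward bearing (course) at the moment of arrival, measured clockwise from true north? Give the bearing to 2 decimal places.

final bearing 277.08°

Angular distance δ = d/R = 161.1 / 6378.137 = 0.025258 rad.
Start latitude φ₁ = 0.616572 rad; initial bearing θ = 4.853761 rad.
Applying the spherical law of cosines for sides, sin φ₂ = sin φ₁ cos δ + cos φ₁ sin δ cos θ = 0.580961, so φ₂ = 35.518°.
Δλ = atan2( sin θ sin δ cos φ₁ , cos δ − sin φ₁ sin φ₂ ) = atan2(-0.020399, 0.663745) = -0.030724 rad = -1.760°.
Hence λ₂ = 131.714° + -1.760° = 129.954°.
The forward bearing on arrival equals the back-azimuth from the destination plus 180°.
Back-azimuth from P₂ (35.52°, 129.95°) to P₁ (35.33°, 131.71°), with Δλ' = λ₁ − λ₂ = 1.76°: atan2( sin Δλ' cos φ₁ , cos φ₂ sin φ₁ − sin φ₂ cos φ₁ cos Δλ' ) = 97.08°.
Final bearing = (97.08° + 180°) mod 360° = 277.08°.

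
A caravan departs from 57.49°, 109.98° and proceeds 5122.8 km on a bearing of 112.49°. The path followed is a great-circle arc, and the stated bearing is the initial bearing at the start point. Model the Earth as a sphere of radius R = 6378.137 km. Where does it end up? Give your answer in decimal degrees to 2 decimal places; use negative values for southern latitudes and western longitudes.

Central angle δ = d/R = 0.803181 rad.
With φ₁ = 57.49° = 1.003390 rad and θ = 112.49° = 1.963321 rad:
Applying the spherical law of cosines for sides, sin φ₂ = sin φ₁ cos δ + cos φ₁ sin δ cos θ = 0.437671, so φ₂ = 25.96°.
Δλ = atan2( sin θ sin δ cos φ₁ , cos δ − sin φ₁ sin φ₂ ) = atan2(0.357318, 0.325334) = 0.832216 rad = 47.68°.
λ₂ = λ₁ + Δλ = 157.66°.

latitude 25.96°, longitude 157.66°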